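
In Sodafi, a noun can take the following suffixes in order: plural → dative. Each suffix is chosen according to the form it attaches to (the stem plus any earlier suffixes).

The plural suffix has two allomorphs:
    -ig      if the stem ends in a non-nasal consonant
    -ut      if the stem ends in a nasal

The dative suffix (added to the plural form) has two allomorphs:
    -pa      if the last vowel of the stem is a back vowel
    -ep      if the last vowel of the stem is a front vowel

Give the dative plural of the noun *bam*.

bamutpa

*bam* — final consonant /m/ (a nasal) → -ut → *bamut*.
The last vowel of the plural form *bamut* is /u/, which is a back vowel, so the dative suffix is -pa, giving *bamutpa*.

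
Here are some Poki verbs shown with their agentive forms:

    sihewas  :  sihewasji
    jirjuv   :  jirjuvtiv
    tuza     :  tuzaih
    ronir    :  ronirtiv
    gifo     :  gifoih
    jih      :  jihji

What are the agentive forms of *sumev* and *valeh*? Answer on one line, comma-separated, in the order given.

The alternation tracks the final sound of the stem — -ji when the stem ends in a voiceless consonant (*sihewas*, *jih*); -tiv when the stem ends in a voiced consonant (*jirjuv*, *ronir*); -ih when the stem ends in a vowel (*tuza*, *gifo*).
The final sound of *sumev* is /v/, which is a voiced consonant, so the suffix is -tiv, giving *sumevtiv*.
*valeh*: final sound = /h/, a voiceless consonant → -ji → *valehji*.

sumevtiv, valehji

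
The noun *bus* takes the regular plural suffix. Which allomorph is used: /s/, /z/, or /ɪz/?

The stem *bus* ends in a sibilant (/s, z, ʃ, ʒ, tʃ, dʒ/).
The plural suffix surfaces as /ɪz/ after sibilants, /s/ after other voiceless consonants, and /z/ after other voiced sounds.
So the plural -s on *bus* is pronounced /ɪz/.

/ɪz/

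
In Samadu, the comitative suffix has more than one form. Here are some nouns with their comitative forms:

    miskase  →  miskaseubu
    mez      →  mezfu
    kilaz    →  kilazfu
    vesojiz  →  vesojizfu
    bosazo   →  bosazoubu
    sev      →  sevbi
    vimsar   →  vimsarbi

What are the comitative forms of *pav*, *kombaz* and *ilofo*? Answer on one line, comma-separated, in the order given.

The alternation tracks the final sound of the stem — -fu when the stem ends in a sibilant (*mez*, *kilaz*, *vesojiz*); -bi when the stem ends in a non-sibilant consonant (*sev*, *vimsar*); -ubu when the stem ends in a vowel (*miskase*, *bosazo*).
*pav* — final sound /v/ (a non-sibilant consonant) → -bi → *pavbi*.
The final sound of *kombaz* is /z/, which is a sibilant, so the suffix is -fu, giving *kombazfu*.
*ilofo* — final sound /o/ (a vowel) → -ubu → *ilofoubu*.

pavbi, kombazfu, ilofoubu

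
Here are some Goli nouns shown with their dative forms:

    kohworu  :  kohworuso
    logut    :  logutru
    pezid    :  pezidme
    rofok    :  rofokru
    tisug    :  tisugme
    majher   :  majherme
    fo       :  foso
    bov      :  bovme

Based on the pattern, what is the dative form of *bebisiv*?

bebisivme

Looking at the final sound of each stem: -ru when the stem ends in a voiceless consonant (*logut*, *rofok*); -me when the stem ends in a voiced consonant (*pezid*, *tisug*, *majher*, *bov*); -so when the stem ends in a vowel (*kohworu*, *fo*).
Since the final sound of *bebisiv* is /v/ (a voiced consonant), it takes -me, giving *bebisivme*.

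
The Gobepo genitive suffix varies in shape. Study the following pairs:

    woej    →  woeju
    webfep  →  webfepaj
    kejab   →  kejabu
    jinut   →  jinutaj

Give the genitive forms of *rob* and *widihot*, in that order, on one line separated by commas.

The alternation tracks the final consonant of the stem — -aj when the stem ends in a voiceless consonant (*webfep*, *jinut*); -u when the stem ends in a voiced consonant (*woej*, *kejab*).
Since the final consonant of *rob* is /b/ (voiced), it takes -u, giving *robu*.
Since the final consonant of *widihot* is /t/ (voiceless), it takes -aj, giving *widihotaj*.

robu, widihotaj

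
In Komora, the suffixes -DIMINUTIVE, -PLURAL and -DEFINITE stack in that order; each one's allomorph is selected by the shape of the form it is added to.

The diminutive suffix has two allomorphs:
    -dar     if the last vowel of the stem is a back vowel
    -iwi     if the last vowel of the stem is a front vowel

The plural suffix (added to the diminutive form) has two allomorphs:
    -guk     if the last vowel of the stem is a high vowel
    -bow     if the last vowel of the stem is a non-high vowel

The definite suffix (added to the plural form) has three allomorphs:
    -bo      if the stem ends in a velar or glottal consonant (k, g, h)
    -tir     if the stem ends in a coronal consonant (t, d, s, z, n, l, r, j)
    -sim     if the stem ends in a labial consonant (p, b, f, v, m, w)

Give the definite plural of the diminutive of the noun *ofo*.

Since the last vowel of *ofo* is /o/ (a back vowel), it takes -dar, giving *ofodar*.
Since the last vowel of the diminutive form *ofodar* is /a/ (a non-high vowel), it takes -bow, giving *ofodarbow*.
The final consonant of the plural form *ofodarbow* is /w/, which is labial, so the definite suffix is -sim, giving *ofodarbowsim*.

ofodarbowsim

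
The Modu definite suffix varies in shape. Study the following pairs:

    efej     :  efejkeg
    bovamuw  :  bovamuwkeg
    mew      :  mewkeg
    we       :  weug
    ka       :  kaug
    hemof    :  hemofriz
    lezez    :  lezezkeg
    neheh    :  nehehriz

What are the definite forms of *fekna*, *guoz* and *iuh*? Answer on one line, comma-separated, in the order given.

Looking at the final sound of each stem: -riz when the stem ends in a voiceless consonant (*hemof*, *neheh*); -keg when the stem ends in a voiced consonant (*efej*, *bovamuw*, *mew*, *lezez*); -ug when the stem ends in a vowel (*we*, *ka*).
*fekna* — final sound /a/ (a vowel) → -ug → *feknaug*.
*guoz*: final sound = /z/, a voiced consonant → -keg → *guozkeg*.
Since the final sound of *iuh* is /h/ (a voiceless consonant), it takes -riz, giving *iuhriz*.

feknaug, guozkeg, iuhriz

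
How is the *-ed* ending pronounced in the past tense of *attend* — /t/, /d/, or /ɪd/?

/ɪd/

The stem *attend* ends in /t/ or /d/.
The -ed suffix is realized as /ɪd/ after /t, d/; as /t/ after other voiceless consonants; and as /d/ after other voiced sounds.
So -ed on *attend* is pronounced /ɪd/.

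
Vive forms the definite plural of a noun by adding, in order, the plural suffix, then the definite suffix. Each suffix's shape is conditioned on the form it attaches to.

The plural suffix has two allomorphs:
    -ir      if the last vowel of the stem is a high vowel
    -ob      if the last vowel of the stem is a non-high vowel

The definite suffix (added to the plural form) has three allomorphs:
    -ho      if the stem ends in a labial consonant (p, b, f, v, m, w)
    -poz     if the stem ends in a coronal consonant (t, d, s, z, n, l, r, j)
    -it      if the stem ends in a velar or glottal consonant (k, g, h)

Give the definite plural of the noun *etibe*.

The last vowel of *etibe* is /e/, which is a non-high vowel, so the plural suffix is -ob, giving *etibeob*.
The plural form *etibeob* — final consonant /b/ (labial) → -ho → *etibeobho*.

etibeobho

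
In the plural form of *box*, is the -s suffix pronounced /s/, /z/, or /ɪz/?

/ɪz/

The stem *box* ends in a sibilant (/s, z, ʃ, ʒ, tʃ, dʒ/).
The plural suffix surfaces as /ɪz/ after sibilants, /s/ after other voiceless consonants, and /z/ after other voiced sounds.
So the plural -s on *box* is pronounced /ɪz/.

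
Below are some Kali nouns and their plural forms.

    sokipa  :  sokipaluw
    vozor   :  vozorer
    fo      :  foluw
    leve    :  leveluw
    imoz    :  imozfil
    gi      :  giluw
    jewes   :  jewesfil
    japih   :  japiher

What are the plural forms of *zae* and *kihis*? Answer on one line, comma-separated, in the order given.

zaeluw, kihisfil

Looking at the final sound of each stem: -fil when the stem ends in a sibilant (*imoz*, *jewes*); -er when the stem ends in a non-sibilant consonant (*vozor*, *japih*); -luw when the stem ends in a vowel (*sokipa*, *fo*, *leve*, *gi*).
Since the final sound of *zae* is /e/ (a vowel), it takes -luw, giving *zaeluw*.
*kihis*: final sound = /s/, a sibilant → -fil → *kihisfil*.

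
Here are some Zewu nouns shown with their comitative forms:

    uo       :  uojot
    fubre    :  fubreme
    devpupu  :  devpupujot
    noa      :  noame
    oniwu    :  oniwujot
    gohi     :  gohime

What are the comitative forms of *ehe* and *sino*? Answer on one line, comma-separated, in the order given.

Looking at the last vowel of each stem: -jot when the last vowel of the stem is a rounded vowel (*uo*, *devpupu*, *oniwu*); -me when the last vowel of the stem is an unrounded vowel (*fubre*, *noa*, *gohi*).
Since the last vowel of *ehe* is /e/ (an unrounded vowel), it takes -me, giving *eheme*.
*sino* — last vowel /o/ (a rounded vowel) → -jot → *sinojot*.

eheme, sinojot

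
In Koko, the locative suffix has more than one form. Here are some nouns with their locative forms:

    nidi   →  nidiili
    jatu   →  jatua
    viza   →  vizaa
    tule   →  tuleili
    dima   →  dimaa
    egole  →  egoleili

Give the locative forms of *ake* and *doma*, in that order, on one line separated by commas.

akeili, domaa

The pattern is front/back vowel harmony: -ili when the last vowel of the stem is a front vowel (*nidi*, *tule*, *egole*); -a when the last vowel of the stem is a back vowel (*jatu*, *viza*, *dima*).
The last vowel of *ake* is /e/, which is a front vowel, so the suffix is -ili, giving *akeili*.
The last vowel of *doma* is /a/, which is a back vowel, so the suffix is -a, giving *domaa*.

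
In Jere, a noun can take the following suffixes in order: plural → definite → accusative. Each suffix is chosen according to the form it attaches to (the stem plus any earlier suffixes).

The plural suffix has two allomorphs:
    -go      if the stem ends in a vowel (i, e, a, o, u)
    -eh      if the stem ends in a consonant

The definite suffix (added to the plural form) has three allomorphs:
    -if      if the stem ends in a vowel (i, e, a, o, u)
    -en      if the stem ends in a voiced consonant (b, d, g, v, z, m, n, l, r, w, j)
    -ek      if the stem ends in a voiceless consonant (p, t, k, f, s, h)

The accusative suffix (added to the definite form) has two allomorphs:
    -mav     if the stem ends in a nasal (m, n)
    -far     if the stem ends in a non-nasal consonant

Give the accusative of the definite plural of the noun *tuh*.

tuhehekfar

The final sound of *tuh* is /h/, which is a consonant, so the plural suffix is -eh, giving *tuheh*.
The plural form *tuheh* — final sound /h/ (a voiceless consonant) → -ek → *tuhehek*.
The definite form *tuhehek*: final consonant = /k/, non-nasal → -far → *tuhehekfar*.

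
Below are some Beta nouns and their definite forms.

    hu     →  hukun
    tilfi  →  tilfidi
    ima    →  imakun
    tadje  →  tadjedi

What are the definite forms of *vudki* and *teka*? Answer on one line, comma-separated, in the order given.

vudkidi, tekakun

Looking at the last vowel of each stem: -di when the last vowel of the stem is a front vowel (*tilfi*, *tadje*); -kun when the last vowel of the stem is a back vowel (*hu*, *ima*).
*vudki* — last vowel /i/ (a front vowel) → -di → *vudkidi*.
*teka*: last vowel = /a/, a back vowel → -kun → *tekakun*.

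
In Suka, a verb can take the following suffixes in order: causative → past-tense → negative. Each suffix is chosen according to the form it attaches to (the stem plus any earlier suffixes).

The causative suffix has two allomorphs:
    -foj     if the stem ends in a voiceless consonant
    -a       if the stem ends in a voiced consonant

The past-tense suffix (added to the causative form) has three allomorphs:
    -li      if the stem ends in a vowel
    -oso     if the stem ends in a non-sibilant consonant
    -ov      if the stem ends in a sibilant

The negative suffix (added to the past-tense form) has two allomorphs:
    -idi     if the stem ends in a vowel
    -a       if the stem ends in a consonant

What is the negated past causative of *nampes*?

The final consonant of *nampes* is /s/, which is voiceless, so the causative suffix is -foj, giving *nampesfoj*.
Since the final sound of the causative form *nampesfoj* is /j/ (a non-sibilant consonant), it takes -oso, giving *nampesfojoso*.
Since the final sound of the past-tense form *nampesfojoso* is /o/ (a vowel), it takes -idi, giving *nampesfojosoidi*.

nampesfojosoidi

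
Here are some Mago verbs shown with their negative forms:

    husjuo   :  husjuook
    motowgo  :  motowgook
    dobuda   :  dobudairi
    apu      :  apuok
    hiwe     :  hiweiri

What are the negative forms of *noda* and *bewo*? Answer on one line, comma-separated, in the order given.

The suffix is conditioned by the last vowel: -ok when the last vowel of the stem is a rounded vowel (*husjuo*, *motowgo*, *apu*); -iri when the last vowel of the stem is an unrounded vowel (*dobuda*, *hiwe*).
Since the last vowel of *noda* is /a/ (an unrounded vowel), it takes -iri, giving *nodairi*.
*bewo*: last vowel = /o/, a rounded vowel → -ok → *bewook*.

nodairi, bewook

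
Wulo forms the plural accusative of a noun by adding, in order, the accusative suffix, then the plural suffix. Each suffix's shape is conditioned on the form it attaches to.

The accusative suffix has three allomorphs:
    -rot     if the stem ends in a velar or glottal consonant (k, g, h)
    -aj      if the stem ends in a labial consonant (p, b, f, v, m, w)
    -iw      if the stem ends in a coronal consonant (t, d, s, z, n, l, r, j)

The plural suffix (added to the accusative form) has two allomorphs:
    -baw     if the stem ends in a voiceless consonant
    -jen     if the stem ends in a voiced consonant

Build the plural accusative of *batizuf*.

batizufajjen

Since the final consonant of *batizuf* is /f/ (labial), it takes -aj, giving *batizufaj*.
The accusative form *batizufaj* — final consonant /j/ (voiced) → -jen → *batizufajjen*.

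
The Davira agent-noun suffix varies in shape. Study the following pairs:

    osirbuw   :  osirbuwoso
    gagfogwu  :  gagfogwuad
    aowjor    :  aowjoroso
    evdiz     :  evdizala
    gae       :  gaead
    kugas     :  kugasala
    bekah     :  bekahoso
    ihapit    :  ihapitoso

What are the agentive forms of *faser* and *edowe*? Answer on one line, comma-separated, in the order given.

Looking at the final sound of each stem: -ala when the stem ends in a sibilant (*evdiz*, *kugas*); -oso when the stem ends in a non-sibilant consonant (*osirbuw*, *aowjor*, *bekah*, *ihapit*); -ad when the stem ends in a vowel (*gagfogwu*, *gae*).
The final sound of *faser* is /r/, which is a non-sibilant consonant, so the suffix is -oso, giving *faseroso*.
*edowe*: final sound = /e/, a vowel → -ad → *edowead*.

faseroso, edowead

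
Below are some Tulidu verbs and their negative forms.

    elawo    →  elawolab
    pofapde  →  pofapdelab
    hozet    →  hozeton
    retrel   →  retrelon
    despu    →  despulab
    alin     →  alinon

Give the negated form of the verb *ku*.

The alternation tracks the final sound of the stem — -on when the stem ends in a consonant (*hozet*, *retrel*, *alin*); -lab when the stem ends in a vowel (*elawo*, *pofapde*, *despu*).
Since the final sound of *ku* is /u/ (a vowel), it takes -lab, giving *kulab*.

kulab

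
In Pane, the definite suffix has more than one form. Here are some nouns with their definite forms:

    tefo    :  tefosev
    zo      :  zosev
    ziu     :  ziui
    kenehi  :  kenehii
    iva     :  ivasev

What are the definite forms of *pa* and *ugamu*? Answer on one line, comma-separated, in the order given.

The suffix is conditioned by the last vowel: -i when the last vowel of the stem is a high vowel (*ziu*, *kenehi*); -sev when the last vowel of the stem is a non-high vowel (*tefo*, *zo*, *iva*).
*pa*: last vowel = /a/, a non-high vowel → -sev → *pasev*.
Since the last vowel of *ugamu* is /u/ (a high vowel), it takes -i, giving *ugamui*.

pasev, ugamui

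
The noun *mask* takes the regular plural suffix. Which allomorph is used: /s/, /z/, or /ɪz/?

The stem *mask* ends in a voiceless non-sibilant consonant.
The plural suffix surfaces as /ɪz/ after sibilants, /s/ after other voiceless consonants, and /z/ after other voiced sounds.
So the plural -s on *mask* is pronounced /s/.

/s/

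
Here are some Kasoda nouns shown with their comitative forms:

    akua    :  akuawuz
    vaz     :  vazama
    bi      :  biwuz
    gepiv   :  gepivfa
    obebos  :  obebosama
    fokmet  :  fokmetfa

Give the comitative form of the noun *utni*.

Looking at the final sound of each stem: -ama when the stem ends in a sibilant (*vaz*, *obebos*); -fa when the stem ends in a non-sibilant consonant (*gepiv*, *fokmet*); -wuz when the stem ends in a vowel (*akua*, *bi*).
*utni* — final sound /i/ (a vowel) → -wuz → *utniwuz*.

utniwuz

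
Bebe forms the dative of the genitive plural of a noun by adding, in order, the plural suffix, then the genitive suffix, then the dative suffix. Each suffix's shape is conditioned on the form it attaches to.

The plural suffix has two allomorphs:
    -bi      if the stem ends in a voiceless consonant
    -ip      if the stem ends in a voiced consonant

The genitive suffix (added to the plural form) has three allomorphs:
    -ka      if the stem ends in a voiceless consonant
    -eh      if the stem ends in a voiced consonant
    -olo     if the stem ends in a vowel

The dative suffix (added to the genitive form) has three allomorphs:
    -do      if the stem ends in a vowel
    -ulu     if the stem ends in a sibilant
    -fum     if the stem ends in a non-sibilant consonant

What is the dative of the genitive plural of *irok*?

*irok* — final consonant /k/ (voiceless) → -bi → *irokbi*.
Since the final sound of the plural form *irokbi* is /i/ (a vowel), it takes -olo, giving *irokbiolo*.
The final sound of the genitive form *irokbiolo* is /o/, which is a vowel, so the dative suffix is -do, giving *irokbiolodo*.

irokbiolodo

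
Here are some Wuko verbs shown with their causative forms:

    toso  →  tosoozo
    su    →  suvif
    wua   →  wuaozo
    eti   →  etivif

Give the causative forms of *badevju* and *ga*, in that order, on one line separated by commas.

badevjuvif, gaozo

Looking at the last vowel of each stem: -vif when the last vowel of the stem is a high vowel (*su*, *eti*); -ozo when the last vowel of the stem is a non-high vowel (*toso*, *wua*).
*badevju* — last vowel /u/ (a high vowel) → -vif → *badevjuvif*.
Since the last vowel of *ga* is /a/ (a non-high vowel), it takes -ozo, giving *gaozo*.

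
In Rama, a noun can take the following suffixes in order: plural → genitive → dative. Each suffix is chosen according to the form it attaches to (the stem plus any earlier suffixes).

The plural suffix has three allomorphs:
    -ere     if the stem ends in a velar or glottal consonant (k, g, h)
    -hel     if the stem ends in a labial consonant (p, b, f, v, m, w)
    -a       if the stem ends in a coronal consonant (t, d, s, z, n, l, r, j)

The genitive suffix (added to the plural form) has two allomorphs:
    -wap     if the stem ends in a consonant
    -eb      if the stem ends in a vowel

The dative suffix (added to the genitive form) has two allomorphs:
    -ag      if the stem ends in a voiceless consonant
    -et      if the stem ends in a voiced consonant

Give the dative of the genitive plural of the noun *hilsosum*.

The final consonant of *hilsosum* is /m/, which is labial, so the plural suffix is -hel, giving *hilsosumhel*.
The final sound of the plural form *hilsosumhel* is /l/, which is a consonant, so the genitive suffix is -wap, giving *hilsosumhelwap*.
The genitive form *hilsosumhelwap*: final consonant = /p/, voiceless → -ag → *hilsosumhelwapag*.

hilsosumhelwapag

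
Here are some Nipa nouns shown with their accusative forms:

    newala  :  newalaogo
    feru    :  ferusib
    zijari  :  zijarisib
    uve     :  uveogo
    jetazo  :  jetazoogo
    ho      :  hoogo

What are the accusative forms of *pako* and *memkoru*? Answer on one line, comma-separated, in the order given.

The pattern is height harmony: -sib when the last vowel of the stem is a high vowel (*feru*, *zijari*); -ogo when the last vowel of the stem is a non-high vowel (*newala*, *uve*, *jetazo*, *ho*).
The last vowel of *pako* is /o/, which is a non-high vowel, so the suffix is -ogo, giving *pakoogo*.
Since the last vowel of *memkoru* is /u/ (a high vowel), it takes -sib, giving *memkorusib*.

pakoogo, memkorusib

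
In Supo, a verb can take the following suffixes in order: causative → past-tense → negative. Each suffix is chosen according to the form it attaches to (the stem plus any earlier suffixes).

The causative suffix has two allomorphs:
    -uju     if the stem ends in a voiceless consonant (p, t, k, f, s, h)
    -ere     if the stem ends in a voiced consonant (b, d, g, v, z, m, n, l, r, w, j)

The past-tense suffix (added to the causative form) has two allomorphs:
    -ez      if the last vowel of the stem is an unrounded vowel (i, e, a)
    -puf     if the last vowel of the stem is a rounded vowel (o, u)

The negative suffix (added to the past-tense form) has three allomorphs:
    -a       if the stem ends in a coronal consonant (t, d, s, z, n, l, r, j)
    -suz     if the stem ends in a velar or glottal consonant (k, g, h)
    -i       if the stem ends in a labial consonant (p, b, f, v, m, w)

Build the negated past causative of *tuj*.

tujereeza

*tuj* — final consonant /j/ (voiced) → -ere → *tujere*.
Since the last vowel of the causative form *tujere* is /e/ (an unrounded vowel), it takes -ez, giving *tujereez*.
The final consonant of the past-tense form *tujereez* is /z/, which is coronal, so the negative suffix is -a, giving *tujereeza*.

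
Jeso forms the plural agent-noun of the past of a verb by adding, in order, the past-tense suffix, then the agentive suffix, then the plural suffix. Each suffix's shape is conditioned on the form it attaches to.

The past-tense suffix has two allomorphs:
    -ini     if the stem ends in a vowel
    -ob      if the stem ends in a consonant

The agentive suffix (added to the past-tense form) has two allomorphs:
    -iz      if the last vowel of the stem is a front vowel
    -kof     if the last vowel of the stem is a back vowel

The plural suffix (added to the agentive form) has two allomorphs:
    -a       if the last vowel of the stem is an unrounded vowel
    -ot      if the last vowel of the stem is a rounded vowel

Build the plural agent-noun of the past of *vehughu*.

vehughuiniiza

The final sound of *vehughu* is /u/, which is a vowel, so the past-tense suffix is -ini, giving *vehughuini*.
The last vowel of the past-tense form *vehughuini* is /i/, which is a front vowel, so the agentive suffix is -iz, giving *vehughuiniiz*.
The agentive form *vehughuiniiz* — last vowel /i/ (an unrounded vowel) → -a → *vehughuiniiza*.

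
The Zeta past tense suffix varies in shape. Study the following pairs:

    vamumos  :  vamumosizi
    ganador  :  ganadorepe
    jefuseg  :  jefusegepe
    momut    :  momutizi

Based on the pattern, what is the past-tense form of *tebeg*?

tebegepe

The suffix is conditioned by the final consonant: -izi when the stem ends in a voiceless consonant (*vamumos*, *momut*); -epe when the stem ends in a voiced consonant (*ganador*, *jefuseg*).
The final consonant of *tebeg* is /g/, which is voiced, so the suffix is -epe, giving *tebegepe*.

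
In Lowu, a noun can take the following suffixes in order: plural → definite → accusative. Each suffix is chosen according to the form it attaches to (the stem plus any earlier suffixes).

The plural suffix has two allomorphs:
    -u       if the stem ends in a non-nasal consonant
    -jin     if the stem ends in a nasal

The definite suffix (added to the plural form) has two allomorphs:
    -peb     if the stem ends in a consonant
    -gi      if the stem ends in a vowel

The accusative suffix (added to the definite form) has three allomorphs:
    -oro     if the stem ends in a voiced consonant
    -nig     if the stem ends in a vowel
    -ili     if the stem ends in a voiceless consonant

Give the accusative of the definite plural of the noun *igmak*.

igmakuginig

*igmak*: final consonant = /k/, non-nasal → -u → *igmaku*.
The plural form *igmaku*: final sound = /u/, a vowel → -gi → *igmakugi*.
The definite form *igmakugi* — final sound /i/ (a vowel) → -nig → *igmakuginig*.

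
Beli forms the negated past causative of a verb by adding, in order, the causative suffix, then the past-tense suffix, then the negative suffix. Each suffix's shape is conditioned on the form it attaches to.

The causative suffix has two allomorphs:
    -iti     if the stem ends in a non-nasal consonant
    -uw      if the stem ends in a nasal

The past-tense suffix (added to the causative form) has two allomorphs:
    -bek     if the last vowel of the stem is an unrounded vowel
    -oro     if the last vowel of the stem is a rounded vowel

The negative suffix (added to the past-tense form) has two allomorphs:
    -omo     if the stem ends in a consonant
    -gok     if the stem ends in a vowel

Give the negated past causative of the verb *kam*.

kamuworogok

The final consonant of *kam* is /m/, which is a nasal, so the causative suffix is -uw, giving *kamuw*.
The causative form *kamuw*: last vowel = /u/, a rounded vowel → -oro → *kamuworo*.
The final sound of the past-tense form *kamuworo* is /o/, which is a vowel, so the negative suffix is -gok, giving *kamuworogok*.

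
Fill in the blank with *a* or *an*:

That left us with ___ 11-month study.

an

The indefinite article is chosen by the initial *sound* of the following word, not its spelling.
The number *11* is spoken "eleven", beginning with /ɪˈlɛvən/ — a vowel sound.
So the article is *an*: That left us with an 11-month study.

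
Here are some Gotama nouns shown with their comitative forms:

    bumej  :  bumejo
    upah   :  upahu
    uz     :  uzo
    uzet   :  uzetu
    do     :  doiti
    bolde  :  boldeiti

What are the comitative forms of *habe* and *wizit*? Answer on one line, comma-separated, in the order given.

habeiti, wizitu

The alternation tracks the final sound of the stem — -u when the stem ends in a voiceless consonant (*upah*, *uzet*); -o when the stem ends in a voiced consonant (*bumej*, *uz*); -iti when the stem ends in a vowel (*do*, *bolde*).
Since the final sound of *habe* is /e/ (a vowel), it takes -iti, giving *habeiti*.
Since the final sound of *wizit* is /t/ (a voiceless consonant), it takes -u, giving *wizitu*.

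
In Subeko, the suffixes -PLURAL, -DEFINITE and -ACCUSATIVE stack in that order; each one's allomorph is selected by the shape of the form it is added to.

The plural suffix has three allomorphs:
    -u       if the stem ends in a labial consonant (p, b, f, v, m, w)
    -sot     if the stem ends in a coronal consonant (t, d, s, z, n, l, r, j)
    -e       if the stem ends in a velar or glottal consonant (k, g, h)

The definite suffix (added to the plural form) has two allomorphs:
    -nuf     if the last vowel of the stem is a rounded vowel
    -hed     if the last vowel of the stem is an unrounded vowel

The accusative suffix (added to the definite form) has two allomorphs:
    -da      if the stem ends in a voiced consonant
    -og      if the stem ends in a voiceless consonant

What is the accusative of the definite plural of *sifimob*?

The final consonant of *sifimob* is /b/, which is labial, so the plural suffix is -u, giving *sifimobu*.
The plural form *sifimobu*: last vowel = /u/, a rounded vowel → -nuf → *sifimobunuf*.
Since the final consonant of the definite form *sifimobunuf* is /f/ (voiceless), it takes -og, giving *sifimobunufog*.

sifimobunufog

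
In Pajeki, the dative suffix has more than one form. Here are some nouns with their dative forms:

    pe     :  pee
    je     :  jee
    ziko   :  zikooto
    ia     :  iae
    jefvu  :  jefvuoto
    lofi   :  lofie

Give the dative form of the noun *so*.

Looking at the last vowel of each stem: -oto when the last vowel of the stem is a rounded vowel (*ziko*, *jefvu*); -e when the last vowel of the stem is an unrounded vowel (*pe*, *je*, *ia*, *lofi*).
Since the last vowel of *so* is /o/ (a rounded vowel), it takes -oto, giving *sooto*.

sooto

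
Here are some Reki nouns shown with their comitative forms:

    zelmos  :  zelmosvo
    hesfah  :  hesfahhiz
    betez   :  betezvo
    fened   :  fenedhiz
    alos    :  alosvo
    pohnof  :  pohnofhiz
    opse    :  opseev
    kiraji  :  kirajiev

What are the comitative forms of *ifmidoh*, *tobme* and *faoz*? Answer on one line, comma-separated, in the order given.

The alternation tracks the final sound of the stem — -vo when the stem ends in a sibilant (*zelmos*, *betez*, *alos*); -hiz when the stem ends in a non-sibilant consonant (*hesfah*, *fened*, *pohnof*); -ev when the stem ends in a vowel (*opse*, *kiraji*).
The final sound of *ifmidoh* is /h/, which is a non-sibilant consonant, so the suffix is -hiz, giving *ifmidohhiz*.
*tobme* — final sound /e/ (a vowel) → -ev → *tobmeev*.
*faoz* — final sound /z/ (a sibilant) → -vo → *faozvo*.

ifmidohhiz, tobmeev, faozvo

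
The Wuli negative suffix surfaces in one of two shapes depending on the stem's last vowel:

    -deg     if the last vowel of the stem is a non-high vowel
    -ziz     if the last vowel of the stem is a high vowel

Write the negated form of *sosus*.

sosusziz

The last vowel of *sosus* is /u/, which is a high vowel, so the suffix is -ziz, giving *sosusziz*.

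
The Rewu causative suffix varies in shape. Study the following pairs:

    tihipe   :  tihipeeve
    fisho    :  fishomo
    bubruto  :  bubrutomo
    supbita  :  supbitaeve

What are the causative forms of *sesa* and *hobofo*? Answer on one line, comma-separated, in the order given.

sesaeve, hobofomo

The alternation tracks the last vowel of the stem — -mo when the last vowel of the stem is a rounded vowel (*fisho*, *bubruto*); -eve when the last vowel of the stem is an unrounded vowel (*tihipe*, *supbita*).
*sesa* — last vowel /a/ (an unrounded vowel) → -eve → *sesaeve*.
The last vowel of *hobofo* is /o/, which is a rounded vowel, so the suffix is -mo, giving *hobofomo*.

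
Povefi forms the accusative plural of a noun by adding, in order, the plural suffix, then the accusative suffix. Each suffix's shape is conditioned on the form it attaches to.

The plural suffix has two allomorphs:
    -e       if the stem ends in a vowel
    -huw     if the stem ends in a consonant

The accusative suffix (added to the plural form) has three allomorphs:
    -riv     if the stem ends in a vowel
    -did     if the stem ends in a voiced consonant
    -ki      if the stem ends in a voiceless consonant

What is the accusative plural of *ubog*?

The final sound of *ubog* is /g/, which is a consonant, so the plural suffix is -huw, giving *uboghuw*.
Since the final sound of the plural form *uboghuw* is /w/ (a voiced consonant), it takes -did, giving *uboghuwdid*.

uboghuwdid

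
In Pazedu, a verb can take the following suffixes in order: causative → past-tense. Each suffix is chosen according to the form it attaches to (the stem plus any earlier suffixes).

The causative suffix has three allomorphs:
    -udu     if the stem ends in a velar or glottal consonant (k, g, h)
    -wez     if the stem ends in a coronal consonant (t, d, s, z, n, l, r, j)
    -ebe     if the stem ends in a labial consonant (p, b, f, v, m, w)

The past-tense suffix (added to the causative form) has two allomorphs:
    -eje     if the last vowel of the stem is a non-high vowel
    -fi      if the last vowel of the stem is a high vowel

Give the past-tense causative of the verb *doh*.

dohudufi

The final consonant of *doh* is /h/, which is velar/glottal, so the causative suffix is -udu, giving *dohudu*.
The last vowel of the causative form *dohudu* is /u/, which is a high vowel, so the past-tense suffix is -fi, giving *dohudufi*.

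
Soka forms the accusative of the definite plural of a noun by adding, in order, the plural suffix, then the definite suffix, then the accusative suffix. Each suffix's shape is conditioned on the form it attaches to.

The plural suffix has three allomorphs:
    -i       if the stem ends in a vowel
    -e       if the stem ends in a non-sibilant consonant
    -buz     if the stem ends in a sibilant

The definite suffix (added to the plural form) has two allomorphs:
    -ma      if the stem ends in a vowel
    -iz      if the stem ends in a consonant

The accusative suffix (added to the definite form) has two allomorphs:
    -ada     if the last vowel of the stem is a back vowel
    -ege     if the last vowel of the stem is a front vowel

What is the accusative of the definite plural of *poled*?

poledemaada

*poled*: final sound = /d/, a non-sibilant consonant → -e → *polede*.
The plural form *polede*: final sound = /e/, a vowel → -ma → *poledema*.
The definite form *poledema* — last vowel /a/ (a back vowel) → -ada → *poledemaada*.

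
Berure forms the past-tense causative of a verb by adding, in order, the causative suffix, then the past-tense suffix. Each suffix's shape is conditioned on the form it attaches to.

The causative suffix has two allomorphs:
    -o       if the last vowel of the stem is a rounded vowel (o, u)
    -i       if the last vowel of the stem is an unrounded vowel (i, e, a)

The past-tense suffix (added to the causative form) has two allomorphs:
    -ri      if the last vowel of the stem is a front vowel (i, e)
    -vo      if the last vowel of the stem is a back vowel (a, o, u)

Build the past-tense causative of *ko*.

*ko* — last vowel /o/ (a rounded vowel) → -o → *koo*.
The last vowel of the causative form *koo* is /o/, which is a back vowel, so the past-tense suffix is -vo, giving *koovo*.

koovo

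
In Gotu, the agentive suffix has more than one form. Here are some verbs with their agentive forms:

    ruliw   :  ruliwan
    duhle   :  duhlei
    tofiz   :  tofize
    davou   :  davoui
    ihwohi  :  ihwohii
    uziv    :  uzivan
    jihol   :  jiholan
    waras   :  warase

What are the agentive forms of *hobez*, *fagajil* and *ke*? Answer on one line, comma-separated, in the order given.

hobeze, fagajilan, kei

The suffix is conditioned by the final sound: -e when the stem ends in a sibilant (*tofiz*, *waras*); -an when the stem ends in a non-sibilant consonant (*ruliw*, *uziv*, *jihol*); -i when the stem ends in a vowel (*duhle*, *davou*, *ihwohi*).
*hobez*: final sound = /z/, a sibilant → -e → *hobeze*.
Since the final sound of *fagajil* is /l/ (a non-sibilant consonant), it takes -an, giving *fagajilan*.
Since the final sound of *ke* is /e/ (a vowel), it takes -i, giving *kei*.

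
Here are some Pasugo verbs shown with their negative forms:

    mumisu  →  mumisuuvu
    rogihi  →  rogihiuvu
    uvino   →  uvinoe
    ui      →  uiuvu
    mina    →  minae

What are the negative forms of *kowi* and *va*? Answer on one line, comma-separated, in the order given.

Looking at the last vowel of each stem: -uvu when the last vowel of the stem is a high vowel (*mumisu*, *rogihi*, *ui*); -e when the last vowel of the stem is a non-high vowel (*uvino*, *mina*).
*kowi* — last vowel /i/ (a high vowel) → -uvu → *kowiuvu*.
*va* — last vowel /a/ (a non-high vowel) → -e → *vae*.

kowiuvu, vae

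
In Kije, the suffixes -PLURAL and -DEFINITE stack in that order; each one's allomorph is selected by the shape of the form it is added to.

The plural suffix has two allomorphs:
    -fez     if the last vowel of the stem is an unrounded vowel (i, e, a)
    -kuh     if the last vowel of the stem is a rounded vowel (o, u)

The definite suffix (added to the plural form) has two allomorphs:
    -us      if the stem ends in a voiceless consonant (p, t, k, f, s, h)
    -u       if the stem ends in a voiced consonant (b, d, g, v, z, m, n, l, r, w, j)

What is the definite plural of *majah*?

majahfezu

The last vowel of *majah* is /a/, which is an unrounded vowel, so the plural suffix is -fez, giving *majahfez*.
The plural form *majahfez* — final consonant /z/ (voiced) → -u → *majahfezu*.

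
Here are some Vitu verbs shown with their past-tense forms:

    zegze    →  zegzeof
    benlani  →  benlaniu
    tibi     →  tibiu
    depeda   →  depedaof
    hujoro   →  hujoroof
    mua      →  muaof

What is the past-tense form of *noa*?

noaof

Looking at the last vowel of each stem: -u when the last vowel of the stem is a high vowel (*benlani*, *tibi*); -of when the last vowel of the stem is a non-high vowel (*zegze*, *depeda*, *hujoro*, *mua*).
Since the last vowel of *noa* is /a/ (a non-high vowel), it takes -of, giving *noaof*.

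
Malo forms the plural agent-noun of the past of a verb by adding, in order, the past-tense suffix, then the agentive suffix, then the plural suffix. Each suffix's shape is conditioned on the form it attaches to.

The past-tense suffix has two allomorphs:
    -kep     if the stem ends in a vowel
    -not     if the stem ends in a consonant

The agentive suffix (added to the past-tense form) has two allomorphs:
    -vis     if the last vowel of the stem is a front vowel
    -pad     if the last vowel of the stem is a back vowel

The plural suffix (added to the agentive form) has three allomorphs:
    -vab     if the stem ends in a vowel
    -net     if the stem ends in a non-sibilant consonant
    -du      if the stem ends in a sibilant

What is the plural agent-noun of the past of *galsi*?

galsikepvisdu

Since the final sound of *galsi* is /i/ (a vowel), it takes -kep, giving *galsikep*.
The past-tense form *galsikep* — last vowel /e/ (a front vowel) → -vis → *galsikepvis*.
The agentive form *galsikepvis* — final sound /s/ (a sibilant) → -du → *galsikepvisdu*.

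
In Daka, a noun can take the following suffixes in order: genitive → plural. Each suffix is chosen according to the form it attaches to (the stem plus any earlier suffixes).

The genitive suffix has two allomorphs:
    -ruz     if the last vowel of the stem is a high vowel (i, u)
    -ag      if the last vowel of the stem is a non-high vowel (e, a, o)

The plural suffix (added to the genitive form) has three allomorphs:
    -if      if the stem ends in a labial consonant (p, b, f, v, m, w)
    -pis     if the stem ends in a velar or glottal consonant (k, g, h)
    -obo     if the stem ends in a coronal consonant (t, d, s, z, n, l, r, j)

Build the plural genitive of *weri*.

weriruzobo

The last vowel of *weri* is /i/, which is a high vowel, so the genitive suffix is -ruz, giving *weriruz*.
Since the final consonant of the genitive form *weriruz* is /z/ (coronal), it takes -obo, giving *weriruzobo*.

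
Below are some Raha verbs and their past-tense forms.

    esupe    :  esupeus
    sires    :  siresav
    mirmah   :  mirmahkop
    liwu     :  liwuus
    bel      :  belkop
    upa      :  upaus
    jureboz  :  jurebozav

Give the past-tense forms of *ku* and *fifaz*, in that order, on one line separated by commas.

kuus, fifazav

The alternation tracks the final sound of the stem — -av when the stem ends in a sibilant (*sires*, *jureboz*); -kop when the stem ends in a non-sibilant consonant (*mirmah*, *bel*); -us when the stem ends in a vowel (*esupe*, *liwu*, *upa*).
*ku* — final sound /u/ (a vowel) → -us → *kuus*.
The final sound of *fifaz* is /z/, which is a sibilant, so the suffix is -av, giving *fifazav*.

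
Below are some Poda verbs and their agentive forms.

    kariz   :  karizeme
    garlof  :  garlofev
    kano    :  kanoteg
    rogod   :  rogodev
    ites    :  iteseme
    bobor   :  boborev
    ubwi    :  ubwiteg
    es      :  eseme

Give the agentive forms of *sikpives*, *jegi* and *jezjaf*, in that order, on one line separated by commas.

sikpiveseme, jegiteg, jezjafev

Looking at the final sound of each stem: -eme when the stem ends in a sibilant (*kariz*, *ites*, *es*); -ev when the stem ends in a non-sibilant consonant (*garlof*, *rogod*, *bobor*); -teg when the stem ends in a vowel (*kano*, *ubwi*).
*sikpives*: final sound = /s/, a sibilant → -eme → *sikpiveseme*.
*jegi*: final sound = /i/, a vowel → -teg → *jegiteg*.
The final sound of *jezjaf* is /f/, which is a non-sibilant consonant, so the suffix is -ev, giving *jezjafev*.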